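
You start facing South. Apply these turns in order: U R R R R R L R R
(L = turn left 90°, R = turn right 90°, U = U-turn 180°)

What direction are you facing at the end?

Start: South
  U (U-turn (180°)) -> North
  R (right (90° clockwise)) -> East
  R (right (90° clockwise)) -> South
  R (right (90° clockwise)) -> West
  R (right (90° clockwise)) -> North
  R (right (90° clockwise)) -> East
  L (left (90° counter-clockwise)) -> North
  R (right (90° clockwise)) -> East
  R (right (90° clockwise)) -> South
Final: South

Answer: Final heading: South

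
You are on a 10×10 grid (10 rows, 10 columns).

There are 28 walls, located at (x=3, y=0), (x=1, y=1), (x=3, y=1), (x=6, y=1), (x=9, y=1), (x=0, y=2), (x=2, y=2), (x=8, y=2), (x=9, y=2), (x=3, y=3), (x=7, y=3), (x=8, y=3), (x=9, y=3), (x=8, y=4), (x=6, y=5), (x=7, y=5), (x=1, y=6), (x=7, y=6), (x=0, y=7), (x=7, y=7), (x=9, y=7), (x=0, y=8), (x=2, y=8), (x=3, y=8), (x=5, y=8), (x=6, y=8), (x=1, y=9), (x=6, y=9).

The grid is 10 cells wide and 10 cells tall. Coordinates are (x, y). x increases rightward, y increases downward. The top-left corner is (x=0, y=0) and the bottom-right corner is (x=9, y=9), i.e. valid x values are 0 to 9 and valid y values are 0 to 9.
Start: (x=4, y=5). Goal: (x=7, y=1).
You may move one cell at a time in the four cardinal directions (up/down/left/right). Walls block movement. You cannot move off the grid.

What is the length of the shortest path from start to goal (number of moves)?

Answer: Shortest path length: 7

Derivation:
BFS from (x=4, y=5) until reaching (x=7, y=1):
  Distance 0: (x=4, y=5)
  Distance 1: (x=4, y=4), (x=3, y=5), (x=5, y=5), (x=4, y=6)
  Distance 2: (x=4, y=3), (x=3, y=4), (x=5, y=4), (x=2, y=5), (x=3, y=6), (x=5, y=6), (x=4, y=7)
  Distance 3: (x=4, y=2), (x=5, y=3), (x=2, y=4), (x=6, y=4), (x=1, y=5), (x=2, y=6), (x=6, y=6), (x=3, y=7), (x=5, y=7), (x=4, y=8)
  Distance 4: (x=4, y=1), (x=3, y=2), (x=5, y=2), (x=2, y=3), (x=6, y=3), (x=1, y=4), (x=7, y=4), (x=0, y=5), (x=2, y=7), (x=6, y=7), (x=4, y=9)
  Distance 5: (x=4, y=0), (x=5, y=1), (x=6, y=2), (x=1, y=3), (x=0, y=4), (x=0, y=6), (x=1, y=7), (x=3, y=9), (x=5, y=9)
  Distance 6: (x=5, y=0), (x=1, y=2), (x=7, y=2), (x=0, y=3), (x=1, y=8), (x=2, y=9)
  Distance 7: (x=6, y=0), (x=7, y=1)  <- goal reached here
One shortest path (7 moves): (x=4, y=5) -> (x=5, y=5) -> (x=5, y=4) -> (x=6, y=4) -> (x=6, y=3) -> (x=6, y=2) -> (x=7, y=2) -> (x=7, y=1)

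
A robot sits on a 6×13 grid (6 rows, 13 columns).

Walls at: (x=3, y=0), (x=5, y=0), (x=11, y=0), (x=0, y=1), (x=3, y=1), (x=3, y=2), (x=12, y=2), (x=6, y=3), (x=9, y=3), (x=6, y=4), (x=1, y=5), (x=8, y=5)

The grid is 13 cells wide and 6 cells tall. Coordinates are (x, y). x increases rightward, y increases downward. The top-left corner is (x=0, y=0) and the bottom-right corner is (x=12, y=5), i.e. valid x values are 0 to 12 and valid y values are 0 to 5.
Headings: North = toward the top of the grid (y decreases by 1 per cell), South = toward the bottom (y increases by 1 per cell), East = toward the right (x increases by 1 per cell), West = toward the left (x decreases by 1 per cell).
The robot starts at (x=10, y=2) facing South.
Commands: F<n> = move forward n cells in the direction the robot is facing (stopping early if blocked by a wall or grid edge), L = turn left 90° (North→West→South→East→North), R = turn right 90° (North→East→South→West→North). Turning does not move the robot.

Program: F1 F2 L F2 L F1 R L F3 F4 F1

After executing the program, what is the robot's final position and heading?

Start: (x=10, y=2), facing South
  F1: move forward 1, now at (x=10, y=3)
  F2: move forward 2, now at (x=10, y=5)
  L: turn left, now facing East
  F2: move forward 2, now at (x=12, y=5)
  L: turn left, now facing North
  F1: move forward 1, now at (x=12, y=4)
  R: turn right, now facing East
  L: turn left, now facing North
  F3: move forward 1/3 (blocked), now at (x=12, y=3)
  F4: move forward 0/4 (blocked), now at (x=12, y=3)
  F1: move forward 0/1 (blocked), now at (x=12, y=3)
Final: (x=12, y=3), facing North

Answer: Final position: (x=12, y=3), facing North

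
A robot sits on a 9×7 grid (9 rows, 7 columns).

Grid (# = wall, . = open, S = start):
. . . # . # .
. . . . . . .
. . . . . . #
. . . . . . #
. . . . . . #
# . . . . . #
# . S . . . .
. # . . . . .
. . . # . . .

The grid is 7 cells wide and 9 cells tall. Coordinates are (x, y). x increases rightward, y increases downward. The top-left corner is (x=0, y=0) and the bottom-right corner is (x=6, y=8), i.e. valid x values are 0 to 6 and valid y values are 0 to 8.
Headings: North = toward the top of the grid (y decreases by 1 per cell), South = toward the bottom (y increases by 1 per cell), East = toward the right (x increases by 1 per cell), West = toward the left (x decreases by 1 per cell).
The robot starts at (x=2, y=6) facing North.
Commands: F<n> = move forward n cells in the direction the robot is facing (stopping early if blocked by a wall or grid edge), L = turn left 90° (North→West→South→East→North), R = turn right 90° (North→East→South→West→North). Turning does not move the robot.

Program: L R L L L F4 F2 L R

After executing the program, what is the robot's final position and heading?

Start: (x=2, y=6), facing North
  L: turn left, now facing West
  R: turn right, now facing North
  L: turn left, now facing West
  L: turn left, now facing South
  L: turn left, now facing East
  F4: move forward 4, now at (x=6, y=6)
  F2: move forward 0/2 (blocked), now at (x=6, y=6)
  L: turn left, now facing North
  R: turn right, now facing East
Final: (x=6, y=6), facing East

Answer: Final position: (x=6, y=6), facing East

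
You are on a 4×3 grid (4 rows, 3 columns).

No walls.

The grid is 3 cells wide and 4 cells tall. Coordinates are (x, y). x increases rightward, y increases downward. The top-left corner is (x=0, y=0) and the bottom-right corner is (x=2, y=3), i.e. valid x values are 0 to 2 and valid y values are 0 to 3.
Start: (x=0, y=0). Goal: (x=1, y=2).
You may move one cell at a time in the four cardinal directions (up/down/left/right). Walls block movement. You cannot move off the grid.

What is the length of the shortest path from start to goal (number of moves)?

Answer: Shortest path length: 3

Derivation:
BFS from (x=0, y=0) until reaching (x=1, y=2):
  Distance 0: (x=0, y=0)
  Distance 1: (x=1, y=0), (x=0, y=1)
  Distance 2: (x=2, y=0), (x=1, y=1), (x=0, y=2)
  Distance 3: (x=2, y=1), (x=1, y=2), (x=0, y=3)  <- goal reached here
One shortest path (3 moves): (x=0, y=0) -> (x=1, y=0) -> (x=1, y=1) -> (x=1, y=2)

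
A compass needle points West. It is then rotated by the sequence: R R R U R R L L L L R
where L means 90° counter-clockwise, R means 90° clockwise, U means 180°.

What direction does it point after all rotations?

Answer: Final heading: West

Derivation:
Start: West
  R (right (90° clockwise)) -> North
  R (right (90° clockwise)) -> East
  R (right (90° clockwise)) -> South
  U (U-turn (180°)) -> North
  R (right (90° clockwise)) -> East
  R (right (90° clockwise)) -> South
  L (left (90° counter-clockwise)) -> East
  L (left (90° counter-clockwise)) -> North
  L (left (90° counter-clockwise)) -> West
  L (left (90° counter-clockwise)) -> South
  R (right (90° clockwise)) -> West
Final: West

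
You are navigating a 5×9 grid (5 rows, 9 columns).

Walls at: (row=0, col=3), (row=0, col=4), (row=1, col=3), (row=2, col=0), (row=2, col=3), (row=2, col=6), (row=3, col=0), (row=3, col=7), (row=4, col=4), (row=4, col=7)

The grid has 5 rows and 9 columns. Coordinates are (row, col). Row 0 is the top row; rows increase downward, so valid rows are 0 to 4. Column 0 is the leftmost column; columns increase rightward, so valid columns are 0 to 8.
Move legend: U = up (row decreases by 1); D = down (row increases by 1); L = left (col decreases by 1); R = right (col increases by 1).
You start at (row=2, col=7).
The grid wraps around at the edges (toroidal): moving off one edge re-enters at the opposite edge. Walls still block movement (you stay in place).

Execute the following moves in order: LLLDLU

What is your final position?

Start: (row=2, col=7)
  [×3]L (left): blocked, stay at (row=2, col=7)
  D (down): blocked, stay at (row=2, col=7)
  L (left): blocked, stay at (row=2, col=7)
  U (up): (row=2, col=7) -> (row=1, col=7)
Final: (row=1, col=7)

Answer: Final position: (row=1, col=7)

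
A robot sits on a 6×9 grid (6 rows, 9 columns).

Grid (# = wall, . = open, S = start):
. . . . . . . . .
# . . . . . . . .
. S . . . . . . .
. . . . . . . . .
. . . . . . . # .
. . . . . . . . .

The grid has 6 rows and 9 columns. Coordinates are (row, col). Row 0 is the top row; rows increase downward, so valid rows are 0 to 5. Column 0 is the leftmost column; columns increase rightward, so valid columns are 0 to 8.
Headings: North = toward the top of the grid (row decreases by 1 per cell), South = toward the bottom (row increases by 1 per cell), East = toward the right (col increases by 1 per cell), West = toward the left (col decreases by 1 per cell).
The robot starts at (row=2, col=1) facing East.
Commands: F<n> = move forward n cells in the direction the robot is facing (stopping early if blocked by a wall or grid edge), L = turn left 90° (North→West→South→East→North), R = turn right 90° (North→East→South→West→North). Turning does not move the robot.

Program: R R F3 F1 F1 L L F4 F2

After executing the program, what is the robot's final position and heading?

Answer: Final position: (row=2, col=6), facing East

Derivation:
Start: (row=2, col=1), facing East
  R: turn right, now facing South
  R: turn right, now facing West
  F3: move forward 1/3 (blocked), now at (row=2, col=0)
  F1: move forward 0/1 (blocked), now at (row=2, col=0)
  F1: move forward 0/1 (blocked), now at (row=2, col=0)
  L: turn left, now facing South
  L: turn left, now facing East
  F4: move forward 4, now at (row=2, col=4)
  F2: move forward 2, now at (row=2, col=6)
Final: (row=2, col=6), facing East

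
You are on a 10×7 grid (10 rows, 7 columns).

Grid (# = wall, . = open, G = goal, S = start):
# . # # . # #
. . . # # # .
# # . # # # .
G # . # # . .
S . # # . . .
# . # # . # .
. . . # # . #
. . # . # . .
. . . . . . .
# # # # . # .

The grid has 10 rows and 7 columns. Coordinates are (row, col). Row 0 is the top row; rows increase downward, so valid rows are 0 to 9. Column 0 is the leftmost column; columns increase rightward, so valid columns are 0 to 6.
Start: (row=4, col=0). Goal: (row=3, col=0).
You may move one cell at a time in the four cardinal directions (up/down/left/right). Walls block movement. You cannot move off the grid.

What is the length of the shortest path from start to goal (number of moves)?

BFS from (row=4, col=0) until reaching (row=3, col=0):
  Distance 0: (row=4, col=0)
  Distance 1: (row=3, col=0), (row=4, col=1)  <- goal reached here
One shortest path (1 moves): (row=4, col=0) -> (row=3, col=0)

Answer: Shortest path length: 1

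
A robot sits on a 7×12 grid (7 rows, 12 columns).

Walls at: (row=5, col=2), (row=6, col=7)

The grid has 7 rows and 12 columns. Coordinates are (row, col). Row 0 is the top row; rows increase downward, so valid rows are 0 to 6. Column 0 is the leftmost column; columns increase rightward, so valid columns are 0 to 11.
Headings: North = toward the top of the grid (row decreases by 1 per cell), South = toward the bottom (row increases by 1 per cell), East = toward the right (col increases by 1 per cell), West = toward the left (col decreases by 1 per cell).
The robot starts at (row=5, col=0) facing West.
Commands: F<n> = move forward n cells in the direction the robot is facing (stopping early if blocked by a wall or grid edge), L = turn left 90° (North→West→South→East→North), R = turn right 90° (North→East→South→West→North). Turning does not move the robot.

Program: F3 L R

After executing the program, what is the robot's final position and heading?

Answer: Final position: (row=5, col=0), facing West

Derivation:
Start: (row=5, col=0), facing West
  F3: move forward 0/3 (blocked), now at (row=5, col=0)
  L: turn left, now facing South
  R: turn right, now facing West
Final: (row=5, col=0), facing West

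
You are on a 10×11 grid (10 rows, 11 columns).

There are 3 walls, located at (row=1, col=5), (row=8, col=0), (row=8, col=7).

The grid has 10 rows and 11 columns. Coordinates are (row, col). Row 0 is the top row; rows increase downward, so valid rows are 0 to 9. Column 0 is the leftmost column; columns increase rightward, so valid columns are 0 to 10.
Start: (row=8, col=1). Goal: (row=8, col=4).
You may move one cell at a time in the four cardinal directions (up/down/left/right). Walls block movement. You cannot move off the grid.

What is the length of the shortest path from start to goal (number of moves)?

BFS from (row=8, col=1) until reaching (row=8, col=4):
  Distance 0: (row=8, col=1)
  Distance 1: (row=7, col=1), (row=8, col=2), (row=9, col=1)
  Distance 2: (row=6, col=1), (row=7, col=0), (row=7, col=2), (row=8, col=3), (row=9, col=0), (row=9, col=2)
  Distance 3: (row=5, col=1), (row=6, col=0), (row=6, col=2), (row=7, col=3), (row=8, col=4), (row=9, col=3)  <- goal reached here
One shortest path (3 moves): (row=8, col=1) -> (row=8, col=2) -> (row=8, col=3) -> (row=8, col=4)

Answer: Shortest path length: 3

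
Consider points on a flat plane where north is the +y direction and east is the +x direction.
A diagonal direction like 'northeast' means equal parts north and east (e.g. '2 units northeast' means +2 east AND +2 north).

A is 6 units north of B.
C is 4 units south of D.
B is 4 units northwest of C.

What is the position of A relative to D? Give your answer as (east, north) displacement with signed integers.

Answer: A is at (east=-4, north=6) relative to D.

Derivation:
Place D at the origin (east=0, north=0).
  C is 4 units south of D: delta (east=+0, north=-4); C at (east=0, north=-4).
  B is 4 units northwest of C: delta (east=-4, north=+4); B at (east=-4, north=0).
  A is 6 units north of B: delta (east=+0, north=+6); A at (east=-4, north=6).
Therefore A relative to D: (east=-4, north=6).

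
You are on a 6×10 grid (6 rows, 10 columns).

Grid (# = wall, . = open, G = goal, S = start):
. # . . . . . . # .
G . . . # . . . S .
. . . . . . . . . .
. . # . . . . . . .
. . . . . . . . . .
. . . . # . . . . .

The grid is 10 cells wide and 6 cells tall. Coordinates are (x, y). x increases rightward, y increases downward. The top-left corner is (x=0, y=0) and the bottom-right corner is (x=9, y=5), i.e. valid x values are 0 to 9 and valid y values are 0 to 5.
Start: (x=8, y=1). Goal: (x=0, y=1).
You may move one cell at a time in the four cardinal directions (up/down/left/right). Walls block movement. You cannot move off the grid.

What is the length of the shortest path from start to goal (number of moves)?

Answer: Shortest path length: 10

Derivation:
BFS from (x=8, y=1) until reaching (x=0, y=1):
  Distance 0: (x=8, y=1)
  Distance 1: (x=7, y=1), (x=9, y=1), (x=8, y=2)
  Distance 2: (x=7, y=0), (x=9, y=0), (x=6, y=1), (x=7, y=2), (x=9, y=2), (x=8, y=3)
  Distance 3: (x=6, y=0), (x=5, y=1), (x=6, y=2), (x=7, y=3), (x=9, y=3), (x=8, y=4)
  Distance 4: (x=5, y=0), (x=5, y=2), (x=6, y=3), (x=7, y=4), (x=9, y=4), (x=8, y=5)
  Distance 5: (x=4, y=0), (x=4, y=2), (x=5, y=3), (x=6, y=4), (x=7, y=5), (x=9, y=5)
  Distance 6: (x=3, y=0), (x=3, y=2), (x=4, y=3), (x=5, y=4), (x=6, y=5)
  Distance 7: (x=2, y=0), (x=3, y=1), (x=2, y=2), (x=3, y=3), (x=4, y=4), (x=5, y=5)
  Distance 8: (x=2, y=1), (x=1, y=2), (x=3, y=4)
  Distance 9: (x=1, y=1), (x=0, y=2), (x=1, y=3), (x=2, y=4), (x=3, y=5)
  Distance 10: (x=0, y=1), (x=0, y=3), (x=1, y=4), (x=2, y=5)  <- goal reached here
One shortest path (10 moves): (x=8, y=1) -> (x=7, y=1) -> (x=6, y=1) -> (x=5, y=1) -> (x=5, y=2) -> (x=4, y=2) -> (x=3, y=2) -> (x=2, y=2) -> (x=1, y=2) -> (x=0, y=2) -> (x=0, y=1)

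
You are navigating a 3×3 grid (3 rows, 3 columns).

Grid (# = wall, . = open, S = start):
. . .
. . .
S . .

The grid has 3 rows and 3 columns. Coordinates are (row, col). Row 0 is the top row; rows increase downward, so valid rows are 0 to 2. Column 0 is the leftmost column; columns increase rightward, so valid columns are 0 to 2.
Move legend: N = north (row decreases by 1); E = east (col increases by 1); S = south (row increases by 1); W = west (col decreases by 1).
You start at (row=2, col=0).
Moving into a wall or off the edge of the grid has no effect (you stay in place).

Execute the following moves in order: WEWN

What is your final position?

Start: (row=2, col=0)
  W (west): blocked, stay at (row=2, col=0)
  E (east): (row=2, col=0) -> (row=2, col=1)
  W (west): (row=2, col=1) -> (row=2, col=0)
  N (north): (row=2, col=0) -> (row=1, col=0)
Final: (row=1, col=0)

Answer: Final position: (row=1, col=0)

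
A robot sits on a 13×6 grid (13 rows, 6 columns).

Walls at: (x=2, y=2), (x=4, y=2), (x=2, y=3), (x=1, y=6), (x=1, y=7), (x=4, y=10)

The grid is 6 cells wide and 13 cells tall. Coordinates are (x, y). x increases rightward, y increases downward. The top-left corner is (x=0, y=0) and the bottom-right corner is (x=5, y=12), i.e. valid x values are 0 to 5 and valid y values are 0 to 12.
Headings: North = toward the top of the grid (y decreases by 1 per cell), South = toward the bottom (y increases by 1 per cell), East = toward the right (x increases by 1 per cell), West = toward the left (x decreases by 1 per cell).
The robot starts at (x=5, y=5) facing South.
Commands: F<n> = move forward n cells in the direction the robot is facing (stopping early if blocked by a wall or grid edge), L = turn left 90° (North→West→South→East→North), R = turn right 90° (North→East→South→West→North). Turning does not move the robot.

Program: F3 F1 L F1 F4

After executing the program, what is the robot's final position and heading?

Answer: Final position: (x=5, y=9), facing East

Derivation:
Start: (x=5, y=5), facing South
  F3: move forward 3, now at (x=5, y=8)
  F1: move forward 1, now at (x=5, y=9)
  L: turn left, now facing East
  F1: move forward 0/1 (blocked), now at (x=5, y=9)
  F4: move forward 0/4 (blocked), now at (x=5, y=9)
Final: (x=5, y=9), facing East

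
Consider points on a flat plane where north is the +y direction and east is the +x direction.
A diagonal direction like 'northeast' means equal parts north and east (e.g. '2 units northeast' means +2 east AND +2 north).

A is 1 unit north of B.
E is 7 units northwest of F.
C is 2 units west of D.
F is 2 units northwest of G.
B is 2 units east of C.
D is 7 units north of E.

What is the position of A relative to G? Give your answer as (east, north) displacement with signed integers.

Place G at the origin (east=0, north=0).
  F is 2 units northwest of G: delta (east=-2, north=+2); F at (east=-2, north=2).
  E is 7 units northwest of F: delta (east=-7, north=+7); E at (east=-9, north=9).
  D is 7 units north of E: delta (east=+0, north=+7); D at (east=-9, north=16).
  C is 2 units west of D: delta (east=-2, north=+0); C at (east=-11, north=16).
  B is 2 units east of C: delta (east=+2, north=+0); B at (east=-9, north=16).
  A is 1 unit north of B: delta (east=+0, north=+1); A at (east=-9, north=17).
Therefore A relative to G: (east=-9, north=17).

Answer: A is at (east=-9, north=17) relative to G.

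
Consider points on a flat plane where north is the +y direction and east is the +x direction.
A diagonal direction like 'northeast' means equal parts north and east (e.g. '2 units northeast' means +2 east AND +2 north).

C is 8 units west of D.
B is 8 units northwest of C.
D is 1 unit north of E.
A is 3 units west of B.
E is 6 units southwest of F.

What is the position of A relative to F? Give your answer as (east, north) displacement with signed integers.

Answer: A is at (east=-25, north=3) relative to F.

Derivation:
Place F at the origin (east=0, north=0).
  E is 6 units southwest of F: delta (east=-6, north=-6); E at (east=-6, north=-6).
  D is 1 unit north of E: delta (east=+0, north=+1); D at (east=-6, north=-5).
  C is 8 units west of D: delta (east=-8, north=+0); C at (east=-14, north=-5).
  B is 8 units northwest of C: delta (east=-8, north=+8); B at (east=-22, north=3).
  A is 3 units west of B: delta (east=-3, north=+0); A at (east=-25, north=3).
Therefore A relative to F: (east=-25, north=3).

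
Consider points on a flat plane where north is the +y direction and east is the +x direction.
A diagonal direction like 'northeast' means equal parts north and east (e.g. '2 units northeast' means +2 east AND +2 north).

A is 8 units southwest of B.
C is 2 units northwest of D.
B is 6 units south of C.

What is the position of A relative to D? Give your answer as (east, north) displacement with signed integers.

Place D at the origin (east=0, north=0).
  C is 2 units northwest of D: delta (east=-2, north=+2); C at (east=-2, north=2).
  B is 6 units south of C: delta (east=+0, north=-6); B at (east=-2, north=-4).
  A is 8 units southwest of B: delta (east=-8, north=-8); A at (east=-10, north=-12).
Therefore A relative to D: (east=-10, north=-12).

Answer: A is at (east=-10, north=-12) relative to D.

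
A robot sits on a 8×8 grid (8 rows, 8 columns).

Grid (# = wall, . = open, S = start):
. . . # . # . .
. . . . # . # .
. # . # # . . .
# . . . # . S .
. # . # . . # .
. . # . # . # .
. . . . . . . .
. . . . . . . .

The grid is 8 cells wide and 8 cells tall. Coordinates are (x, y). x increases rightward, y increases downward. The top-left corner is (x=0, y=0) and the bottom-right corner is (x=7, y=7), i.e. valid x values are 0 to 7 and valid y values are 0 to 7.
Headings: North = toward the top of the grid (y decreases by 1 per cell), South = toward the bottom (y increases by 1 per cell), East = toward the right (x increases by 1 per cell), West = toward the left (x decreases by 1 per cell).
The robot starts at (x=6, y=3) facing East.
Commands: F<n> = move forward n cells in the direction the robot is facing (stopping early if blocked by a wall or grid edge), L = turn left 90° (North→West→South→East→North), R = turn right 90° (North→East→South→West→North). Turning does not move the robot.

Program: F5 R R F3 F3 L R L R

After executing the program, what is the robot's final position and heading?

Start: (x=6, y=3), facing East
  F5: move forward 1/5 (blocked), now at (x=7, y=3)
  R: turn right, now facing South
  R: turn right, now facing West
  F3: move forward 2/3 (blocked), now at (x=5, y=3)
  F3: move forward 0/3 (blocked), now at (x=5, y=3)
  L: turn left, now facing South
  R: turn right, now facing West
  L: turn left, now facing South
  R: turn right, now facing West
Final: (x=5, y=3), facing West

Answer: Final position: (x=5, y=3), facing West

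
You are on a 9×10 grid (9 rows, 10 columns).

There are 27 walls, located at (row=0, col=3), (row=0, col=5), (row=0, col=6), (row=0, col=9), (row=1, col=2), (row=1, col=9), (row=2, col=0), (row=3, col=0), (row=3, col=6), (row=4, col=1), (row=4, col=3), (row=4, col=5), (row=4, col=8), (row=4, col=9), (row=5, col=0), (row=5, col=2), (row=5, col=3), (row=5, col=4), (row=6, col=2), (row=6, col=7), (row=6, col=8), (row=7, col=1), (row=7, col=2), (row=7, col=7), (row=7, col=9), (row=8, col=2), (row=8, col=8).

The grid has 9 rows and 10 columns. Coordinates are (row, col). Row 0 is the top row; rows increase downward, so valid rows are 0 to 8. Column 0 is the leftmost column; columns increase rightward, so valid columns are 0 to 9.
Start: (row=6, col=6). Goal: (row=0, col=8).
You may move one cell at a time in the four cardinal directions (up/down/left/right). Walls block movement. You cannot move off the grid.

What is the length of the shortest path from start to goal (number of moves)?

BFS from (row=6, col=6) until reaching (row=0, col=8):
  Distance 0: (row=6, col=6)
  Distance 1: (row=5, col=6), (row=6, col=5), (row=7, col=6)
  Distance 2: (row=4, col=6), (row=5, col=5), (row=5, col=7), (row=6, col=4), (row=7, col=5), (row=8, col=6)
  Distance 3: (row=4, col=7), (row=5, col=8), (row=6, col=3), (row=7, col=4), (row=8, col=5), (row=8, col=7)
  Distance 4: (row=3, col=7), (row=5, col=9), (row=7, col=3), (row=8, col=4)
  Distance 5: (row=2, col=7), (row=3, col=8), (row=6, col=9), (row=8, col=3)
  Distance 6: (row=1, col=7), (row=2, col=6), (row=2, col=8), (row=3, col=9)
  Distance 7: (row=0, col=7), (row=1, col=6), (row=1, col=8), (row=2, col=5), (row=2, col=9)
  Distance 8: (row=0, col=8), (row=1, col=5), (row=2, col=4), (row=3, col=5)  <- goal reached here
One shortest path (8 moves): (row=6, col=6) -> (row=5, col=6) -> (row=5, col=7) -> (row=4, col=7) -> (row=3, col=7) -> (row=3, col=8) -> (row=2, col=8) -> (row=1, col=8) -> (row=0, col=8)

Answer: Shortest path length: 8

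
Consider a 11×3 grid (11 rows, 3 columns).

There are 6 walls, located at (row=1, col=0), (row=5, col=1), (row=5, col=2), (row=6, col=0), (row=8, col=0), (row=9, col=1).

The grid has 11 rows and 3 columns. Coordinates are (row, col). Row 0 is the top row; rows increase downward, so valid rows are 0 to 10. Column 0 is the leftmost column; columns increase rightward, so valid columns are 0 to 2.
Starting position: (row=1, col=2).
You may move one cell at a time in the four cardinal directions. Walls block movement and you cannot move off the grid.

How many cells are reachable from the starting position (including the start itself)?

BFS flood-fill from (row=1, col=2):
  Distance 0: (row=1, col=2)
  Distance 1: (row=0, col=2), (row=1, col=1), (row=2, col=2)
  Distance 2: (row=0, col=1), (row=2, col=1), (row=3, col=2)
  Distance 3: (row=0, col=0), (row=2, col=0), (row=3, col=1), (row=4, col=2)
  Distance 4: (row=3, col=0), (row=4, col=1)
  Distance 5: (row=4, col=0)
  Distance 6: (row=5, col=0)
Total reachable: 15 (grid has 27 open cells total)

Answer: Reachable cells: 15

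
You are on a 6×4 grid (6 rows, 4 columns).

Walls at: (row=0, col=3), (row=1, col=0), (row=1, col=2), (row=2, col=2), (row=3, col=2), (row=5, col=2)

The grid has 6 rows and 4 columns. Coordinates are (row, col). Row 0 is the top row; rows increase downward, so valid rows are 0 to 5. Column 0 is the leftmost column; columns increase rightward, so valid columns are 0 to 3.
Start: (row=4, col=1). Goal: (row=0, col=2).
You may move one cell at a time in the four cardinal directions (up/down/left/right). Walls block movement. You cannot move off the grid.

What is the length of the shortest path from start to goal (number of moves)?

Answer: Shortest path length: 5

Derivation:
BFS from (row=4, col=1) until reaching (row=0, col=2):
  Distance 0: (row=4, col=1)
  Distance 1: (row=3, col=1), (row=4, col=0), (row=4, col=2), (row=5, col=1)
  Distance 2: (row=2, col=1), (row=3, col=0), (row=4, col=3), (row=5, col=0)
  Distance 3: (row=1, col=1), (row=2, col=0), (row=3, col=3), (row=5, col=3)
  Distance 4: (row=0, col=1), (row=2, col=3)
  Distance 5: (row=0, col=0), (row=0, col=2), (row=1, col=3)  <- goal reached here
One shortest path (5 moves): (row=4, col=1) -> (row=3, col=1) -> (row=2, col=1) -> (row=1, col=1) -> (row=0, col=1) -> (row=0, col=2)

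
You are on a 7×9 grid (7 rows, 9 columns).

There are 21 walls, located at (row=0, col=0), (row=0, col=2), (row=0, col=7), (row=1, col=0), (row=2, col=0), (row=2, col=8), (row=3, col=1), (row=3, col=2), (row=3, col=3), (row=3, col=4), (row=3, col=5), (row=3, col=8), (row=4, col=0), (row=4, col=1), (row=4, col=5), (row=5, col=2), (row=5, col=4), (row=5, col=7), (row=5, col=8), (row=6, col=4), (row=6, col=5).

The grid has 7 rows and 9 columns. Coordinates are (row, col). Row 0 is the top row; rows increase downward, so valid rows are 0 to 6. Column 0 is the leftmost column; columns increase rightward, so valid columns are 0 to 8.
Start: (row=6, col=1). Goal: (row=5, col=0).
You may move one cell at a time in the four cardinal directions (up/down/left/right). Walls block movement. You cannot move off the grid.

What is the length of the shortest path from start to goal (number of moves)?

BFS from (row=6, col=1) until reaching (row=5, col=0):
  Distance 0: (row=6, col=1)
  Distance 1: (row=5, col=1), (row=6, col=0), (row=6, col=2)
  Distance 2: (row=5, col=0), (row=6, col=3)  <- goal reached here
One shortest path (2 moves): (row=6, col=1) -> (row=6, col=0) -> (row=5, col=0)

Answer: Shortest path length: 2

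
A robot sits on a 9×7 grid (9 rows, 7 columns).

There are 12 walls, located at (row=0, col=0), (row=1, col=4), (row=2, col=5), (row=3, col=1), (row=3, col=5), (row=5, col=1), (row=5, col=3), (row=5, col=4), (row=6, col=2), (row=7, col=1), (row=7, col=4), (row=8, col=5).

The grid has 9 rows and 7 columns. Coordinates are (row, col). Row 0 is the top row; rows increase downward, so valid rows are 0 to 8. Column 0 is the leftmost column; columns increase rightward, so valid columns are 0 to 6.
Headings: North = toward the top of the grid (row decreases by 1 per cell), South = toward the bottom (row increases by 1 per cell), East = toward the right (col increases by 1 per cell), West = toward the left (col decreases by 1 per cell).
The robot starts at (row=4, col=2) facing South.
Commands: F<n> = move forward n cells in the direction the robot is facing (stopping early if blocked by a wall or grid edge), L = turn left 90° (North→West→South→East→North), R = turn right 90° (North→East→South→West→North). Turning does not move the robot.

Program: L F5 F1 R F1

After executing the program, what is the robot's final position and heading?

Start: (row=4, col=2), facing South
  L: turn left, now facing East
  F5: move forward 4/5 (blocked), now at (row=4, col=6)
  F1: move forward 0/1 (blocked), now at (row=4, col=6)
  R: turn right, now facing South
  F1: move forward 1, now at (row=5, col=6)
Final: (row=5, col=6), facing South

Answer: Final position: (row=5, col=6), facing South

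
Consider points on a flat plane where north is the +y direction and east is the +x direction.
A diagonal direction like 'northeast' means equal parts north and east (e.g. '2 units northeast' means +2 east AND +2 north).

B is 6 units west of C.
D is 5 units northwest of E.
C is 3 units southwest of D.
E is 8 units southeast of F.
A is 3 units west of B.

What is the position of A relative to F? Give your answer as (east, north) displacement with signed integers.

Place F at the origin (east=0, north=0).
  E is 8 units southeast of F: delta (east=+8, north=-8); E at (east=8, north=-8).
  D is 5 units northwest of E: delta (east=-5, north=+5); D at (east=3, north=-3).
  C is 3 units southwest of D: delta (east=-3, north=-3); C at (east=0, north=-6).
  B is 6 units west of C: delta (east=-6, north=+0); B at (east=-6, north=-6).
  A is 3 units west of B: delta (east=-3, north=+0); A at (east=-9, north=-6).
Therefore A relative to F: (east=-9, north=-6).

Answer: A is at (east=-9, north=-6) relative to F.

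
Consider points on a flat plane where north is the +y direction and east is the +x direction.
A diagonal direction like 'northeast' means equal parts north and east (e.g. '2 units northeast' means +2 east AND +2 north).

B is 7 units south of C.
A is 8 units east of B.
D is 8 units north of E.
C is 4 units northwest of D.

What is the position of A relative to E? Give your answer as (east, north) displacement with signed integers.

Answer: A is at (east=4, north=5) relative to E.

Derivation:
Place E at the origin (east=0, north=0).
  D is 8 units north of E: delta (east=+0, north=+8); D at (east=0, north=8).
  C is 4 units northwest of D: delta (east=-4, north=+4); C at (east=-4, north=12).
  B is 7 units south of C: delta (east=+0, north=-7); B at (east=-4, north=5).
  A is 8 units east of B: delta (east=+8, north=+0); A at (east=4, north=5).
Therefore A relative to E: (east=4, north=5).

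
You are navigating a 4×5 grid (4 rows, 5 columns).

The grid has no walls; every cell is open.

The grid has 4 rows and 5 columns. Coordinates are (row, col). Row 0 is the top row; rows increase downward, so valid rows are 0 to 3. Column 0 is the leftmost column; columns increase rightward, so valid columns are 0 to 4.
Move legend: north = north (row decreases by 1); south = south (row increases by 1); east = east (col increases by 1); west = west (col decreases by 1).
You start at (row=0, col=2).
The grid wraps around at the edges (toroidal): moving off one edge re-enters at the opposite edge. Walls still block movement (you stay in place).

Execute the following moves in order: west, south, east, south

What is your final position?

Answer: Final position: (row=2, col=2)

Derivation:
Start: (row=0, col=2)
  west (west): (row=0, col=2) -> (row=0, col=1)
  south (south): (row=0, col=1) -> (row=1, col=1)
  east (east): (row=1, col=1) -> (row=1, col=2)
  south (south): (row=1, col=2) -> (row=2, col=2)
Final: (row=2, col=2)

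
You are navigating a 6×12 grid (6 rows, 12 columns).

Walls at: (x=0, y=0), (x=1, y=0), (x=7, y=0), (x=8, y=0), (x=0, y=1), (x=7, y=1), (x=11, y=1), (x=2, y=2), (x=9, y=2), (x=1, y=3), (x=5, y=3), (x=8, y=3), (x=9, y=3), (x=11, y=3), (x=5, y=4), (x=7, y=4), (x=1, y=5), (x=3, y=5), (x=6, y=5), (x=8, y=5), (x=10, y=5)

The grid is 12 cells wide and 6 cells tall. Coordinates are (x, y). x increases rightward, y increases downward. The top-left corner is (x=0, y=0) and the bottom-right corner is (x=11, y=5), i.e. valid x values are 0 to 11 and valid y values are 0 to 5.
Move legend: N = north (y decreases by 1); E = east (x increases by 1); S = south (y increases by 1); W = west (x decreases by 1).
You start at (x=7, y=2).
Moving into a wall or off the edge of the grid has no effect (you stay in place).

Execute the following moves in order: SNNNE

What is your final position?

Start: (x=7, y=2)
  S (south): (x=7, y=2) -> (x=7, y=3)
  N (north): (x=7, y=3) -> (x=7, y=2)
  N (north): blocked, stay at (x=7, y=2)
  N (north): blocked, stay at (x=7, y=2)
  E (east): (x=7, y=2) -> (x=8, y=2)
Final: (x=8, y=2)

Answer: Final position: (x=8, y=2)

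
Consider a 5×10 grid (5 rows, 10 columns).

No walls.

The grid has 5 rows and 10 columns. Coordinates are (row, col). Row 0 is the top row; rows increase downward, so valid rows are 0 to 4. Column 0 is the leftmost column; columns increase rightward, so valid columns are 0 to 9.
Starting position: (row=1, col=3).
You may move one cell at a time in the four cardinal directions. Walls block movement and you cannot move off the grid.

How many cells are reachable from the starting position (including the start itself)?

Answer: Reachable cells: 50

Derivation:
BFS flood-fill from (row=1, col=3):
  Distance 0: (row=1, col=3)
  Distance 1: (row=0, col=3), (row=1, col=2), (row=1, col=4), (row=2, col=3)
  Distance 2: (row=0, col=2), (row=0, col=4), (row=1, col=1), (row=1, col=5), (row=2, col=2), (row=2, col=4), (row=3, col=3)
  Distance 3: (row=0, col=1), (row=0, col=5), (row=1, col=0), (row=1, col=6), (row=2, col=1), (row=2, col=5), (row=3, col=2), (row=3, col=4), (row=4, col=3)
  Distance 4: (row=0, col=0), (row=0, col=6), (row=1, col=7), (row=2, col=0), (row=2, col=6), (row=3, col=1), (row=3, col=5), (row=4, col=2), (row=4, col=4)
  Distance 5: (row=0, col=7), (row=1, col=8), (row=2, col=7), (row=3, col=0), (row=3, col=6), (row=4, col=1), (row=4, col=5)
  Distance 6: (row=0, col=8), (row=1, col=9), (row=2, col=8), (row=3, col=7), (row=4, col=0), (row=4, col=6)
  Distance 7: (row=0, col=9), (row=2, col=9), (row=3, col=8), (row=4, col=7)
  Distance 8: (row=3, col=9), (row=4, col=8)
  Distance 9: (row=4, col=9)
Total reachable: 50 (grid has 50 open cells total)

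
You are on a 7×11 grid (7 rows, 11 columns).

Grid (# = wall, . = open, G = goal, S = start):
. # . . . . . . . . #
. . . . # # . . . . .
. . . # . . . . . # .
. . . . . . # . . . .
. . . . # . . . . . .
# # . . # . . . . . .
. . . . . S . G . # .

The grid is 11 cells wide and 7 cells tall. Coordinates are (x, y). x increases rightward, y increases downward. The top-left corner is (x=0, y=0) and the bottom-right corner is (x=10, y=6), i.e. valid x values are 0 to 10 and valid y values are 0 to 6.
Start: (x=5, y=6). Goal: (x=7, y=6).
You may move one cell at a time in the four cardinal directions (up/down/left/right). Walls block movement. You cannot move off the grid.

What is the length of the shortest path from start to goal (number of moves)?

BFS from (x=5, y=6) until reaching (x=7, y=6):
  Distance 0: (x=5, y=6)
  Distance 1: (x=5, y=5), (x=4, y=6), (x=6, y=6)
  Distance 2: (x=5, y=4), (x=6, y=5), (x=3, y=6), (x=7, y=6)  <- goal reached here
One shortest path (2 moves): (x=5, y=6) -> (x=6, y=6) -> (x=7, y=6)

Answer: Shortest path length: 2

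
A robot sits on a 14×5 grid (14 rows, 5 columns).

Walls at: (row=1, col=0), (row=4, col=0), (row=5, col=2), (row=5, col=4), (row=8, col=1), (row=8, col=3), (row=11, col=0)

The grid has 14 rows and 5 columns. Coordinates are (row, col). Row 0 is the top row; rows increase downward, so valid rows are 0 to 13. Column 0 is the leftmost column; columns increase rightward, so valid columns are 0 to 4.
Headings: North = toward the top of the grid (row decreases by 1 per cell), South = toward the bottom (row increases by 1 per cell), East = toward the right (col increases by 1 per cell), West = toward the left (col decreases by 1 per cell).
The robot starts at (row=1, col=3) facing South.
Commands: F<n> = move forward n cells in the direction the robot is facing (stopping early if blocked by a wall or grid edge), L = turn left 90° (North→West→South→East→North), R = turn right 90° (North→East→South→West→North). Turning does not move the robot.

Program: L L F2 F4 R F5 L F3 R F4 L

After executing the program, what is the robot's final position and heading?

Answer: Final position: (row=0, col=4), facing North

Derivation:
Start: (row=1, col=3), facing South
  L: turn left, now facing East
  L: turn left, now facing North
  F2: move forward 1/2 (blocked), now at (row=0, col=3)
  F4: move forward 0/4 (blocked), now at (row=0, col=3)
  R: turn right, now facing East
  F5: move forward 1/5 (blocked), now at (row=0, col=4)
  L: turn left, now facing North
  F3: move forward 0/3 (blocked), now at (row=0, col=4)
  R: turn right, now facing East
  F4: move forward 0/4 (blocked), now at (row=0, col=4)
  L: turn left, now facing North
Final: (row=0, col=4), facing North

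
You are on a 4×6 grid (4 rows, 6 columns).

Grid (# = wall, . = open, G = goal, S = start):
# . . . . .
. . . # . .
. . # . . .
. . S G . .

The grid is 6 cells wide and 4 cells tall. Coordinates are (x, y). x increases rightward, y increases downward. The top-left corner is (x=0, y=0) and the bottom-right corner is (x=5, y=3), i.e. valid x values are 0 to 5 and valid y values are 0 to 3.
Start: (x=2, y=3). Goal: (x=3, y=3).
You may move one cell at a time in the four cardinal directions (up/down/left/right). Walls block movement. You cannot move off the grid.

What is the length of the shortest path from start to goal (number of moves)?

Answer: Shortest path length: 1

Derivation:
BFS from (x=2, y=3) until reaching (x=3, y=3):
  Distance 0: (x=2, y=3)
  Distance 1: (x=1, y=3), (x=3, y=3)  <- goal reached here
One shortest path (1 moves): (x=2, y=3) -> (x=3, y=3)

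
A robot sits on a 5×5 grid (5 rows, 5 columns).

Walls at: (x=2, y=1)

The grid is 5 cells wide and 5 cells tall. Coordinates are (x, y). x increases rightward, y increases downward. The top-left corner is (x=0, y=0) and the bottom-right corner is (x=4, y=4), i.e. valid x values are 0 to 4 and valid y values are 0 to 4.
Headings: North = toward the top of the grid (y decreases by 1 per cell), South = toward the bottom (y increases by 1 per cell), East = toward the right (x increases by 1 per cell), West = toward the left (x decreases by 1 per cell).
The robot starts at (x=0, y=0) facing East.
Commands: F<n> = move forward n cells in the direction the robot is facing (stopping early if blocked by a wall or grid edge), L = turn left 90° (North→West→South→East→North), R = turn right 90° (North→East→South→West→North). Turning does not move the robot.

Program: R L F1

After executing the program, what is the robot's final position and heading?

Start: (x=0, y=0), facing East
  R: turn right, now facing South
  L: turn left, now facing East
  F1: move forward 1, now at (x=1, y=0)
Final: (x=1, y=0), facing East

Answer: Final position: (x=1, y=0), facing East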